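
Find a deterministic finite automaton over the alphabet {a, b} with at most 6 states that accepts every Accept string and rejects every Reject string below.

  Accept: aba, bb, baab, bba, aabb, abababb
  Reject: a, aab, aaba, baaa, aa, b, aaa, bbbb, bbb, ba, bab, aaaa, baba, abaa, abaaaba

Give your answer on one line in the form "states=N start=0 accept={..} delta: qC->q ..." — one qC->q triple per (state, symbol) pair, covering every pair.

states=4 start=0 accept={2,3} delta: 0a->1 0b->1 1a->0 1b->2 2a->3 2b->0 3a->1 3b->1

Fold the examples into a partial DFA from state 0: repeatedly fix the first undefined (state, symbol) met by the shortest-then-alphabetical prefix, trying targets in increasing order and rejecting any under which an Accept and a Reject string meet in one state with the same remainder; add a state when all current targets are rejected. Accepting states are where Accept strings end.
a: 0a undefined. 0a->0: no, aba/aaba meet in 0 with "ba" left. Open state 1: 0a->1.
b: 0b undefined. 0b->0: no, aba/baba meet in 1 with "ba" left. 0b->1: ok.
aa: 1a undefined. 1a->0: ok.
ab: 1b undefined. 1b->0: no, aba/a meet in 1. 1b->1: no, aba/aaba meet in 0. Open state 2: 1b->2.
aba: 2a undefined. 2a->0: no, aba/aaba meet in 0. 2a->1: no, aba/a meet in 1. 2a->2: no, aba/abaa meet in 2. Open state 3: 2a->3.
bbb: 2b undefined. 2b->0: ok.
abaa: 3a undefined. 3a->0: no, aba/abaaaba meet in 3. 3a->1: ok.
abab: 3b undefined. 3b->0: no, abababb/aaba meet in 0. 3b->1: ok.
All examples now run through 4 states with every (state, symbol) defined. Accept strings end in {2,3}, Reject strings end in {0,1}; accept={2,3}.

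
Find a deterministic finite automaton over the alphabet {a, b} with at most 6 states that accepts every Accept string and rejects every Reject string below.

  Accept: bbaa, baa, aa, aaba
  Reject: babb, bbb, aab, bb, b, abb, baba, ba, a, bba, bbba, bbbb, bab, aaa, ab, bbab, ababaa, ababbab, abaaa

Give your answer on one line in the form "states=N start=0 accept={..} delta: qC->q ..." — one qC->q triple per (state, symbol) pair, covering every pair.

states=4 start=0 accept={2} delta: 0a->1 0b->0 1a->2 1b->3 2a->0 2b->1 3a->3 3b->1

Fold the examples into a partial DFA from state 0: repeatedly fix the first undefined (state, symbol) met by the shortest-then-alphabetical prefix, trying targets in increasing order and rejecting any under which an Accept and a Reject string meet in one state with the same remainder; add a state when all current targets are rejected. Accepting states are where Accept strings end.
a: 0a undefined. 0a->0: no, aa/a meet in 0. Open state 1: 0a->1.
b: 0b undefined. 0b->0: ok.
aa: 1a undefined. 1a->0: no, bbaa/bbb meet in 0. 1a->1: no, bbaa/ba meet in 1. Open state 2: 1a->2.
ab: 1b undefined. 1b->0: no, bbaa/ababaa meet in 2. 1b->1: no, bbaa/baba meet in 2. 1b->2: no, bbaa/bab meet in 2. Open state 3: 1b->3.
aaa: 2a undefined. 2a->0: ok.
aab: 2b undefined. 2b->0: no, aaba/ba meet in 1. 2b->1: ok.
aba: 3a undefined. 3a->0: no, bbaa/ababaa meet in 2. 3a->1: no, bbaa/ababaa meet in 2. 3a->2: no, bbaa/baba meet in 2. 3a->3: ok.
abb: 3b undefined. 3b->0: no, bbaa/ababaa meet in 2. 3b->1: ok.
All examples now run through 4 states with every (state, symbol) defined. Accept strings end in {2}, Reject strings end in {0,1,3}; accept={2}.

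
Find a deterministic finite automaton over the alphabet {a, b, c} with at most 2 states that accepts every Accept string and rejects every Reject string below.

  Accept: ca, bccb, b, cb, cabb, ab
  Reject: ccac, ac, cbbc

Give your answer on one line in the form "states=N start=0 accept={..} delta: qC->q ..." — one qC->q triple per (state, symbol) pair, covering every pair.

State merging on the prefix tree: take the shortest (then alphabetical) example prefix whose next move is undefined and point that move at state 0, else 1, else 2, ...; a target is out if some Accept/Reject pair would then sit in one state with the same input left (inseparable). If every existing state is out, open a new one.
a: 0a undefined. 0a->0: ok.
b: 0b undefined. 0b->0: ok.
c: 0c undefined. 0c->0: no, ca/ccac meet in 0. Open state 1: 0c->1.
ca: 1a undefined. 1a->0: ok.
cb: 1b undefined. 1b->0: ok.
cc: 1c undefined. 1c->0: ok.
All examples now run through 2 states with every (state, symbol) defined. Accept strings end in {0}, Reject strings end in {1}; accept={0}.

states=2 start=0 accept={0} delta: 0a->0 0b->0 0c->1 1a->0 1b->0 1c->0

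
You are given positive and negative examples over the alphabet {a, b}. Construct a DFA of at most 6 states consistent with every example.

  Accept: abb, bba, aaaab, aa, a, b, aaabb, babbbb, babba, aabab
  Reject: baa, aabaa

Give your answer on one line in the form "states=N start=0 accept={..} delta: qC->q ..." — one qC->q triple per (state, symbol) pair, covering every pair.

State merging on the prefix tree: take the shortest (then alphabetical) example prefix whose next move is undefined and point that move at state 0, else 1, else 2, ...; a target is out if some Accept/Reject pair would then sit in one state with the same input left (inseparable). If every existing state is out, open a new one.
a: 0a undefined. 0a->0: ok.
b: 0b undefined. 0b->0: no, abb/baa meet in 0. Open state 1: 0b->1.
ba: 1a undefined. 1a->0: no, aa/baa meet in 0. 1a->1: no, aaaab/baa meet in 1. Open state 2: 1a->2.
bb: 1b undefined. 1b->0: ok.
baa: 2a undefined. 2a->0: no, abb/baa meet in 0. 2a->1: no, aaaab/baa meet in 1. 2a->2: ok.
bab: 2b undefined. 2b->0: no, babba/baa meet in 2. 2b->1: ok.
All examples now run through 3 states with every (state, symbol) defined. Accept strings end in {0,1}, Reject strings end in {2}; accept={0,1}.

states=3 start=0 accept={0,1} delta: 0a->0 0b->1 1a->2 1b->0 2a->2 2b->1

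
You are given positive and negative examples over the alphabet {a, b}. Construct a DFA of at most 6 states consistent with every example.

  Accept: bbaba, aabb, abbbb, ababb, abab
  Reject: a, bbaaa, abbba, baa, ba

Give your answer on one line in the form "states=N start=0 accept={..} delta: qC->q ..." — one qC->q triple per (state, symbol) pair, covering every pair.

Grow the machine one transition at a time. Run the examples from 0; the earliest place one falls off (shortest prefix, ties alphabetical) gets sent to the lowest-numbered state that keeps every Accept/Reject pair distinguishable — a pair clashes when both reach the same state with identical unread suffix — and to a fresh state only if none does.
a: 0a undefined. 0a->0: ok.
b: 0b undefined. 0b->0: no, bbaba/a meet in 0. Open state 1: 0b->1.
ba: 1a undefined. 1a->0: ok.
bb: 1b undefined. 1b->0: no, bbaba/a meet in 0. 1b->1: no, bbaba/a meet in 0. Open state 2: 1b->2.
bba: 2a undefined. 2a->0: no, bbaba/a meet in 0. 2a->1: ok.
abbb: 2b undefined. 2b->0: ok.
All examples now run through 3 states with every (state, symbol) defined. Accept strings end in {1,2}, Reject strings end in {0}; accept={1,2}.

states=3 start=0 accept={1,2} delta: 0a->0 0b->1 1a->0 1b->2 2a->1 2b->0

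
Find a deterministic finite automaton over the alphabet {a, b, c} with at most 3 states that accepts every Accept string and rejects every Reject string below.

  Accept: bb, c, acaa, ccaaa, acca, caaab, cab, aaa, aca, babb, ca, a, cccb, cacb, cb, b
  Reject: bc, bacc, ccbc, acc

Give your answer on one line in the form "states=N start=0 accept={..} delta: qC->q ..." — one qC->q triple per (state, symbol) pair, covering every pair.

states=3 start=0 accept={0,1} delta: 0a->0 0b->1 0c->1 1a->0 1b->0 1c->2 2a->0 2b->1 2c->0

Grow the machine one transition at a time. Run the examples from 0; the earliest place one falls off (shortest prefix, ties alphabetical) gets sent to the lowest-numbered state that keeps every Accept/Reject pair distinguishable — a pair clashes when both reach the same state with identical unread suffix — and to a fresh state only if none does.
a: 0a undefined. 0a->0: ok.
b: 0b undefined. 0b->0: no, c/bc meet in 0 with "c" left. Open state 1: 0b->1.
c: 0c undefined. 0c->0: no, c/acc meet in 0. 0c->1: ok.
ba: 1a undefined. 1a->0: ok.
bb: 1b undefined. 1b->0: ok.
bc: 1c undefined. 1c->0: no, bb/bc meet in 0. 1c->1: no, c/bc meet in 1. Open state 2: 1c->2.
cca: 2a undefined. 2a->0: ok.
ccb: 2b undefined. 2b->0: no, c/ccbc meet in 1. 2b->1: ok.
ccc: 2c undefined. 2c->0: ok.
All examples now run through 3 states with every (state, symbol) defined. Accept strings end in {0,1}, Reject strings end in {2}; accept={0,1}.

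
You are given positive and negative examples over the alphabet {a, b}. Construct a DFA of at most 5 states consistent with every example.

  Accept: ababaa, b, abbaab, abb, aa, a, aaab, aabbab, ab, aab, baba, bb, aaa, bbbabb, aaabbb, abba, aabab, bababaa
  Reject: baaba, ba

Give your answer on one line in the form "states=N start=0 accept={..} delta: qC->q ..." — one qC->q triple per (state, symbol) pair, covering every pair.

State merging on the prefix tree: take the shortest (then alphabetical) example prefix whose next move is undefined and point that move at state 0, else 1, else 2, ...; a target is out if some Accept/Reject pair would then sit in one state with the same input left (inseparable). If every existing state is out, open a new one.
a: 0a undefined. 0a->0: ok.
b: 0b undefined. 0b->0: no, ababaa/baaba meet in 0. Open state 1: 0b->1.
ba: 1a undefined. 1a->0: no, ababaa/baaba meet in 0. 1a->1: no, b/ba meet in 1. Open state 2: 1a->2.
bb: 1b undefined. 1b->0: ok.
baa: 2a undefined. 2a->0: ok.
bab: 2b undefined. 2b->0: ok.
All examples now run through 3 states with every (state, symbol) defined. Accept strings end in {0,1}, Reject strings end in {2}; accept={0,1}.

states=3 start=0 accept={0,1} delta: 0a->0 0b->1 1a->2 1b->0 2a->0 2b->0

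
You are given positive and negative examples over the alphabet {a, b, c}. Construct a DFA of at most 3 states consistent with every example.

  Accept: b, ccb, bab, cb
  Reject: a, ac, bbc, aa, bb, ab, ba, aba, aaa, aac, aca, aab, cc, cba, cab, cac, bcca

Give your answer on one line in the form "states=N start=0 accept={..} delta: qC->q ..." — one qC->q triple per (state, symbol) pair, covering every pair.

Grow the machine one transition at a time. Run the examples from 0; the earliest place one falls off (shortest prefix, ties alphabetical) gets sent to the lowest-numbered state that keeps every Accept/Reject pair distinguishable — a pair clashes when both reach the same state with identical unread suffix — and to a fresh state only if none does.
a: 0a undefined. 0a->0: no, b/ab meet in 0 with "b" left. Open state 1: 0a->1.
b: 0b undefined. 0b->0: no, b/bb meet in 0. 0b->1: no, b/a meet in 1. Open state 2: 0b->2.
c: 0c undefined. 0c->0: ok.
aa: 1a undefined. 1a->0: no, b/aab meet in 2. 1a->1: ok.
ab: 1b undefined. 1b->0: ok.
ac: 1c undefined. 1c->0: ok.
ba: 2a undefined. 2a->0: ok.
bb: 2b undefined. 2b->0: ok.
bc: 2c undefined. 2c->0: ok.
All examples now run through 3 states with every (state, symbol) defined. Accept strings end in {2}, Reject strings end in {0,1}; accept={2}.

states=3 start=0 accept={2} delta: 0a->1 0b->2 0c->0 1a->1 1b->0 1c->0 2a->0 2b->0 2c->0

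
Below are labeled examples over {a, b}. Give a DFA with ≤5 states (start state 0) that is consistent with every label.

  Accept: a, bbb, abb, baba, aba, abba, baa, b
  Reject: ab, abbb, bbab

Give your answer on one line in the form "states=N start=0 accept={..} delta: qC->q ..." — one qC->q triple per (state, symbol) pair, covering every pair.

states=3 start=0 accept={0,1} delta: 0a->1 0b->0 1a->0 1b->2 2a->0 2b->1

Fold the examples into a partial DFA from state 0: repeatedly fix the first undefined (state, symbol) met by the shortest-then-alphabetical prefix, trying targets in increasing order and rejecting any under which an Accept and a Reject string meet in one state with the same remainder; add a state when all current targets are rejected. Accepting states are where Accept strings end.
a: 0a undefined. 0a->0: no, bbb/abbb meet in 0 with "bbb" left. Open state 1: 0a->1.
b: 0b undefined. 0b->0: ok.
ab: 1b undefined. 1b->0: no, bbb/ab meet in 0. 1b->1: no, a/ab meet in 1. Open state 2: 1b->2.
aba: 2a undefined. 2a->0: ok.
abb: 2b undefined. 2b->0: no, bbb/abbb meet in 0. 2b->1: ok.
baa: 1a undefined. 1a->0: ok.
All examples now run through 3 states with every (state, symbol) defined. Accept strings end in {0,1}, Reject strings end in {2}; accept={0,1}.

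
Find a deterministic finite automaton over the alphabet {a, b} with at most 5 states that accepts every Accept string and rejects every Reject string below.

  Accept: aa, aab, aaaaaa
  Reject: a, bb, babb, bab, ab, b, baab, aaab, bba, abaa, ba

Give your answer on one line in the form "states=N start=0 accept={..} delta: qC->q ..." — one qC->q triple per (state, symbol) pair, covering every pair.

states=4 start=0 accept={3} delta: 0a->1 0b->2 1a->3 1b->1 2a->0 2b->0 3a->1 3b->3

State merging on the prefix tree: take the shortest (then alphabetical) example prefix whose next move is undefined and point that move at state 0, else 1, else 2, ...; a target is out if some Accept/Reject pair would then sit in one state with the same input left (inseparable). If every existing state is out, open a new one.
a: 0a undefined. 0a->0: no, aa/a meet in 0. Open state 1: 0a->1.
b: 0b undefined. 0b->0: no, aab/baab meet in 1 with "ab" left. 0b->1: no, aa/ba meet in 1 with "a" left. Open state 2: 0b->2.
aa: 1a undefined. 1a->0: no, aab/b meet in 2. 1a->1: no, aa/a meet in 1. 1a->2: no, aa/b meet in 2. Open state 3: 1a->3.
ab: 1b undefined. 1b->0: no, aa/abaa meet in 3. 1b->1: ok.
ba: 2a undefined. 2a->0: ok.
bb: 2b undefined. 2b->0: ok.
aaa: 3a undefined. 3a->0: no, aaaaaa/bb meet in 0. 3a->1: ok.
aab: 3b undefined. 3b->0: no, aab/bb meet in 0. 3b->1: no, aab/a meet in 1. 3b->2: no, aab/bab meet in 2. 3b->3: ok.
All examples now run through 4 states with every (state, symbol) defined. Accept strings end in {3}, Reject strings end in {0,1,2}; accept={3}.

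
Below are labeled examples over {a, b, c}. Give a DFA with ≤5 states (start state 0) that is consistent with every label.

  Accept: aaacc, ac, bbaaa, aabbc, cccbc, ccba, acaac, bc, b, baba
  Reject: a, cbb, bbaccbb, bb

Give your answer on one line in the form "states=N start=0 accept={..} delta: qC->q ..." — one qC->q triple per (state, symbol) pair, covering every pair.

State merging on the prefix tree: take the shortest (then alphabetical) example prefix whose next move is undefined and point that move at state 0, else 1, else 2, ...; a target is out if some Accept/Reject pair would then sit in one state with the same input left (inseparable). If every existing state is out, open a new one.
a: 0a undefined. 0a->0: ok.
b: 0b undefined. 0b->0: no, bbaaa/a meet in 0. Open state 1: 0b->1.
c: 0c undefined. 0c->0: no, aaacc/a meet in 0. 0c->1: ok.
ba: 1a undefined. 1a->0: no, baba/a meet in 0. 1a->1: ok.
bb: 1b undefined. 1b->0: no, ac/cbb meet in 1. 1b->1: no, ac/cbb meet in 1. Open state 2: 1b->2.
bc: 1c undefined. 1c->0: no, aaacc/a meet in 0. 1c->1: ok.
bba: 2a undefined. 2a->0: no, bbaaa/a meet in 0. 2a->1: ok.
cbb: 2b undefined. 2b->0: ok.
aabbc: 2c undefined. 2c->0: no, aabbc/a meet in 0. 2c->1: ok.
All examples now run through 3 states with every (state, symbol) defined. Accept strings end in {1}, Reject strings end in {0,2}; accept={1}.

states=3 start=0 accept={1} delta: 0a->0 0b->1 0c->1 1a->1 1b->2 1c->1 2a->1 2b->0 2c->1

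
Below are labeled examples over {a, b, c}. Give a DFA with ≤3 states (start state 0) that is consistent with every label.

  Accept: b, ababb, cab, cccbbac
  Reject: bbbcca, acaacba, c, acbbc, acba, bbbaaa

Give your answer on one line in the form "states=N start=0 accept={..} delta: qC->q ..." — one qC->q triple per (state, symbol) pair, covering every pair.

Fold the examples into a partial DFA from state 0: repeatedly fix the first undefined (state, symbol) met by the shortest-then-alphabetical prefix, trying targets in increasing order and rejecting any under which an Accept and a Reject string meet in one state with the same remainder; add a state when all current targets are rejected. Accepting states are where Accept strings end.
a: 0a undefined. 0a->0: ok.
b: 0b undefined. 0b->0: no, b/bbbaaa meet in 0. Open state 1: 0b->1.
c: 0c undefined. 0c->0: ok.
bb: 1b undefined. 1b->0: no, cccbbac/c meet in 0. 1b->1: ok.
aba: 1a undefined. 1a->0: no, cccbbac/acaacba meet in 0. 1a->1: no, b/acaacba meet in 1. Open state 2: 1a->2.
abab: 2b undefined. 2b->0: ok.
bbbc: 1c undefined. 1c->0: ok.
bbbaa: 2a undefined. 2a->0: ok.
cccbbac: 2c undefined. 2c->0: no, cccbbac/bbbcca meet in 0. 2c->1: ok.
All examples now run through 3 states with every (state, symbol) defined. Accept strings end in {1}, Reject strings end in {0,2}; accept={1}.

states=3 start=0 accept={1} delta: 0a->0 0b->1 0c->0 1a->2 1b->1 1c->0 2a->0 2b->0 2c->1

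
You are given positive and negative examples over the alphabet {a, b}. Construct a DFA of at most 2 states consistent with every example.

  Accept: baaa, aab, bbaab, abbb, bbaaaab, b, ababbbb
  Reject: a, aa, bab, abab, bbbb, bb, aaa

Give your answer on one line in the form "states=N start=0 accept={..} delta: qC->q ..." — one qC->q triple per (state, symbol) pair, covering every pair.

states=2 start=0 accept={1} delta: 0a->0 0b->1 1a->1 1b->0

Grow the machine one transition at a time. Run the examples from 0; the earliest place one falls off (shortest prefix, ties alphabetical) gets sent to the lowest-numbered state that keeps every Accept/Reject pair distinguishable — a pair clashes when both reach the same state with identical unread suffix — and to a fresh state only if none does.
a: 0a undefined. 0a->0: ok.
b: 0b undefined. 0b->0: no, baaa/a meet in 0. Open state 1: 0b->1.
ba: 1a undefined. 1a->0: no, baaa/a meet in 0. 1a->1: ok.
bb: 1b undefined. 1b->0: ok.
All examples now run through 2 states with every (state, symbol) defined. Accept strings end in {1}, Reject strings end in {0}; accept={1}.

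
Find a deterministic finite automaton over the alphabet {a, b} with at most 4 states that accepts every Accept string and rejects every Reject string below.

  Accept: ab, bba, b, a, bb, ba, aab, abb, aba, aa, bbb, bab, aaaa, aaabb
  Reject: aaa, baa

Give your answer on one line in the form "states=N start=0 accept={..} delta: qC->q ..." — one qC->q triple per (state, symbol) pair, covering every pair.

State merging on the prefix tree: take the shortest (then alphabetical) example prefix whose next move is undefined and point that move at state 0, else 1, else 2, ...; a target is out if some Accept/Reject pair would then sit in one state with the same input left (inseparable). If every existing state is out, open a new one.
a: 0a undefined. 0a->0: no, a/aaa meet in 0. Open state 1: 0a->1.
b: 0b undefined. 0b->0: no, aa/baa meet in 1 with "a" left. 0b->1: ok.
aa: 1a undefined. 1a->0: no, b/aaa meet in 1. 1a->1: no, b/aaa meet in 1. Open state 2: 1a->2.
ab: 1b undefined. 1b->0: ok.
aaa: 2a undefined. 2a->0: no, ab/aaa meet in 0. 2a->1: no, bba/aaa meet in 1. 2a->2: no, ba/aaa meet in 2. Open state 3: 2a->3.
aab: 2b undefined. 2b->0: ok.
aaaa: 3a undefined. 3a->0: ok.
aaab: 3b undefined. 3b->0: ok.
All examples now run through 4 states with every (state, symbol) defined. Accept strings end in {0,1,2}, Reject strings end in {3}; accept={0,1,2}.

states=4 start=0 accept={0,1,2} delta: 0a->1 0b->1 1a->2 1b->0 2a->3 2b->0 3a->0 3b->0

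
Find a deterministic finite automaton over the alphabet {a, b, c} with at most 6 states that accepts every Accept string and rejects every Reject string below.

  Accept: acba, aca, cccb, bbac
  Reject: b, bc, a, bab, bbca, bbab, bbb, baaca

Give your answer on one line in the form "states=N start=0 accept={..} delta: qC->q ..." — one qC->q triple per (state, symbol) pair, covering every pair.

states=4 start=0 accept={2} delta: 0a->0 0b->1 0c->1 1a->2 1b->1 1c->3 2a->1 2b->0 2c->2 3a->0 3b->2 3c->3

Grow the machine one transition at a time. Run the examples from 0; the earliest place one falls off (shortest prefix, ties alphabetical) gets sent to the lowest-numbered state that keeps every Accept/Reject pair distinguishable — a pair clashes when both reach the same state with identical unread suffix — and to a fresh state only if none does.
a: 0a undefined. 0a->0: ok.
b: 0b undefined. 0b->0: no, aca/bbca meet in 0 with "ca" left. Open state 1: 0b->1.
c: 0c undefined. 0c->0: no, aca/a meet in 0. 0c->1: ok.
ba: 1a undefined. 1a->0: no, aca/a meet in 0. 1a->1: no, aca/b meet in 1. Open state 2: 1a->2.
bb: 1b undefined. 1b->0: no, acba/a meet in 0. 1b->1: ok.
bc: 1c undefined. 1c->0: no, cccb/b meet in 1. 1c->1: no, acba/bbca meet in 2. 1c->2: no, acba/bc meet in 2. Open state 3: 1c->3.
baa: 2a undefined. 2a->0: no, acba/baaca meet in 2. 2a->1: ok.
bab: 2b undefined. 2b->0: ok.
ccc: 3c undefined. 3c->0: no, cccb/b meet in 1. 3c->1: no, cccb/b meet in 1. 3c->2: no, cccb/a meet in 0. 3c->3: ok.
bbac: 2c undefined. 2c->0: no, bbac/a meet in 0. 2c->1: no, bbac/b meet in 1. 2c->2: ok.
bbca: 3a undefined. 3a->0: ok.
cccb: 3b undefined. 3b->0: no, cccb/a meet in 0. 3b->1: no, cccb/b meet in 1. 3b->2: ok.
All examples now run through 4 states with every (state, symbol) defined. Accept strings end in {2}, Reject strings end in {0,1,3}; accept={2}.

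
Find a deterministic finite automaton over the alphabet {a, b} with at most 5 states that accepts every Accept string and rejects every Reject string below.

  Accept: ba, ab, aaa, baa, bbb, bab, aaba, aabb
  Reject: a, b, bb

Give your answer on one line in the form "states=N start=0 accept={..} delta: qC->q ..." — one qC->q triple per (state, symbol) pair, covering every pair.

states=5 start=0 accept={0,3} delta: 0a->1 0b->2 1a->2 1b->0 2a->3 2b->4 3a->0 3b->0 4a->0 4b->0

State merging on the prefix tree: take the shortest (then alphabetical) example prefix whose next move is undefined and point that move at state 0, else 1, else 2, ...; a target is out if some Accept/Reject pair would then sit in one state with the same input left (inseparable). If every existing state is out, open a new one.
a: 0a undefined. 0a->0: no, ab/b meet in 0 with "b" left. Open state 1: 0a->1.
b: 0b undefined. 0b->0: no, ba/a meet in 1. 0b->1: no, ab/bb meet in 1 with "b" left. Open state 2: 0b->2.
aa: 1a undefined. 1a->0: no, aaa/a meet in 1. 1a->1: no, aaa/a meet in 1. 1a->2: ok.
ab: 1b undefined. 1b->0: ok.
ba: 2a undefined. 2a->0: no, baa/a meet in 1. 2a->1: no, ba/a meet in 1. 2a->2: no, ba/b meet in 2. Open state 3: 2a->3.
bb: 2b undefined. 2b->0: no, ab/bb meet in 0. 2b->1: no, aaba/b meet in 2. 2b->2: no, bbb/b meet in 2. 2b->3: no, ba/bb meet in 3. Open state 4: 2b->4.
baa: 3a undefined. 3a->0: ok.
bab: 3b undefined. 3b->0: ok.
bbb: 4b undefined. 4b->0: ok.
aaba: 4a undefined. 4a->0: ok.
All examples now run through 5 states with every (state, symbol) defined. Accept strings end in {0,3}, Reject strings end in {1,2,4}; accept={0,3}.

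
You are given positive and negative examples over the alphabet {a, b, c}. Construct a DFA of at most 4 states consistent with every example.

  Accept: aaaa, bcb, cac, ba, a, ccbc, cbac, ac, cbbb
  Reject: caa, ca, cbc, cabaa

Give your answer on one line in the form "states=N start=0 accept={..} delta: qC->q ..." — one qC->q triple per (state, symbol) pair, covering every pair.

Grow the machine one transition at a time. Run the examples from 0; the earliest place one falls off (shortest prefix, ties alphabetical) gets sent to the lowest-numbered state that keeps every Accept/Reject pair distinguishable — a pair clashes when both reach the same state with identical unread suffix — and to a fresh state only if none does.
a: 0a undefined. 0a->0: ok.
b: 0b undefined. 0b->0: ok.
c: 0c undefined. 0c->0: no, aaaa/caa meet in 0. Open state 1: 0c->1.
ca: 1a undefined. 1a->0: no, aaaa/caa meet in 0. 1a->1: no, ac/caa meet in 1. Open state 2: 1a->2.
cb: 1b undefined. 1b->0: no, cbac/cbc meet in 1. 1b->1: ok.
cc: 1c undefined. 1c->0: no, aaaa/cbc meet in 0. 1c->1: no, bcb/cbc meet in 1. 1c->2: ok.
caa: 2a undefined. 2a->0: no, aaaa/caa meet in 0. 2a->1: no, bcb/caa meet in 1. 2a->2: ok.
cab: 2b undefined. 2b->0: no, aaaa/cabaa meet in 0. 2b->1: no, ccbc/caa meet in 2. 2b->2: ok.
cac: 2c undefined. 2c->0: ok.
All examples now run through 3 states with every (state, symbol) defined. Accept strings end in {0,1}, Reject strings end in {2}; accept={0,1}.

states=3 start=0 accept={0,1} delta: 0a->0 0b->0 0c->1 1a->2 1b->1 1c->2 2a->2 2b->2 2c->0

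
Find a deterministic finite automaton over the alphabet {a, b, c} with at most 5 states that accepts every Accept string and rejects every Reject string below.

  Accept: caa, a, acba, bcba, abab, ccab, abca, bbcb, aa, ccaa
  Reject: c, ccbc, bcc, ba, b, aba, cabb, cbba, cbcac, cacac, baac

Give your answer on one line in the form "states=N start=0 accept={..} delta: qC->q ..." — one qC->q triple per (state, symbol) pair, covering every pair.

states=4 start=0 accept={0,3} delta: 0a->0 0b->1 0c->1 1a->2 1b->0 1c->2 2a->3 2b->0 2c->1 3a->0 3b->0 3c->1

State merging on the prefix tree: take the shortest (then alphabetical) example prefix whose next move is undefined and point that move at state 0, else 1, else 2, ...; a target is out if some Accept/Reject pair would then sit in one state with the same input left (inseparable). If every existing state is out, open a new one.
a: 0a undefined. 0a->0: ok.
b: 0b undefined. 0b->0: no, a/ba meet in 0. Open state 1: 0b->1.
c: 0c undefined. 0c->0: no, caa/c meet in 0. 0c->1: ok.
ba: 1a undefined. 1a->0: no, caa/ba meet in 0. 1a->1: no, caa/c meet in 1. Open state 2: 1a->2.
bb: 1b undefined. 1b->0: ok.
bc: 1c undefined. 1c->0: no, a/ccbc meet in 0. 1c->1: no, abca/ba meet in 2. 1c->2: ok.
baa: 2a undefined. 2a->0: no, ccab/c meet in 1. 2a->1: no, caa/c meet in 1. 2a->2: no, caa/ba meet in 2. Open state 3: 2a->3.
bcb: 2b undefined. 2b->0: ok.
bcc: 2c undefined. 2c->0: no, a/bcc meet in 0. 2c->1: ok.
baac: 3c undefined. 3c->0: no, a/baac meet in 0. 3c->1: ok.
ccaa: 3a undefined. 3a->0: ok.
ccab: 3b undefined. 3b->0: ok.
All examples now run through 4 states with every (state, symbol) defined. Accept strings end in {0,3}, Reject strings end in {1,2}; accept={0,3}.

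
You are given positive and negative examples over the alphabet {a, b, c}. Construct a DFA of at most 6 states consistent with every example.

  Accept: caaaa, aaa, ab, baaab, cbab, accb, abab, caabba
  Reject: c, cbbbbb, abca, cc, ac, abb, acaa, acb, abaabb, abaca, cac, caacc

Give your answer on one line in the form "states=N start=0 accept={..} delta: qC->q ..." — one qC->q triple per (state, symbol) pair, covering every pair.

Grow the machine one transition at a time. Run the examples from 0; the earliest place one falls off (shortest prefix, ties alphabetical) gets sent to the lowest-numbered state that keeps every Accept/Reject pair distinguishable — a pair clashes when both reach the same state with identical unread suffix — and to a fresh state only if none does.
a: 0a undefined. 0a->0: ok.
b: 0b undefined. 0b->0: no, aaa/abb meet in 0. Open state 1: 0b->1.
c: 0c undefined. 0c->0: no, caaaa/c meet in 0. 0c->1: no, ab/c meet in 1. Open state 2: 0c->2.
ba: 1a undefined. 1a->0: ok.
ca: 2a undefined. 2a->0: no, caaaa/acaa meet in 0. 2a->1: no, caaaa/acaa meet in 0. 2a->2: no, caaaa/c meet in 2. Open state 3: 2a->3.
cb: 2b undefined. 2b->0: no, aaa/acb meet in 0. 2b->1: no, ab/acb meet in 1. 2b->2: ok.
cc: 2c undefined. 2c->0: no, aaa/cc meet in 0. 2c->1: no, ab/cc meet in 1. 2c->2: no, accb/c meet in 2. 2c->3: ok.
abb: 1b undefined. 1b->0: no, aaa/abb meet in 0. 1b->1: no, ab/abb meet in 1. 1b->2: ok.
abc: 1c undefined. 1c->0: no, aaa/abca meet in 0. 1c->1: no, aaa/abca meet in 0. 1c->2: ok.
caa: 3a undefined. 3a->0: no, caaaa/acaa meet in 0. 3a->1: no, ab/acaa meet in 1. 3a->2: no, caaaa/c meet in 2. 3a->3: no, caaaa/abca meet in 3. Open state 4: 3a->4.
cac: 3c undefined. 3c->0: no, aaa/cac meet in 0. 3c->1: no, ab/cac meet in 1. 3c->2: ok.
accb: 3b undefined. 3b->0: ok.
caaa: 4a undefined. 4a->0: ok.
caab: 4b undefined. 4b->0: ok.
caac: 4c undefined. 4c->0: ok.
All examples now run through 5 states with every (state, symbol) defined. Accept strings end in {0,1}, Reject strings end in {2,3,4}; accept={0,1}.

states=5 start=0 accept={0,1} delta: 0a->0 0b->1 0c->2 1a->0 1b->2 1c->2 2a->3 2b->2 2c->3 3a->4 3b->0 3c->2 4a->0 4b->0 4c->0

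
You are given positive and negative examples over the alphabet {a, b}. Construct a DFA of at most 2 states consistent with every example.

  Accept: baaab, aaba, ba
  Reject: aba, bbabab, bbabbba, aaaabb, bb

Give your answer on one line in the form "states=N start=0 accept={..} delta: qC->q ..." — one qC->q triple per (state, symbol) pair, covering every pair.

State merging on the prefix tree: take the shortest (then alphabetical) example prefix whose next move is undefined and point that move at state 0, else 1, else 2, ...; a target is out if some Accept/Reject pair would then sit in one state with the same input left (inseparable). If every existing state is out, open a new one.
a: 0a undefined. 0a->0: no, aaba/aba meet in 0 with "ba" left. Open state 1: 0a->1.
b: 0b undefined. 0b->0: ok.
aa: 1a undefined. 1a->0: ok.
ab: 1b undefined. 1b->0: no, baaab/bbabab meet in 0. 1b->1: ok.
All examples now run through 2 states with every (state, symbol) defined. Accept strings end in {1}, Reject strings end in {0}; accept={1}.

states=2 start=0 accept={1} delta: 0a->1 0b->0 1a->0 1b->1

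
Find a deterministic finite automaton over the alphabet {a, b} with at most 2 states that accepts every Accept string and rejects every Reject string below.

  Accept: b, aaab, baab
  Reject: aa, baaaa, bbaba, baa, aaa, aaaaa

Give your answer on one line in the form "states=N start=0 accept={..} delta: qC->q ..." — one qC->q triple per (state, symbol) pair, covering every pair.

State merging on the prefix tree: take the shortest (then alphabetical) example prefix whose next move is undefined and point that move at state 0, else 1, else 2, ...; a target is out if some Accept/Reject pair would then sit in one state with the same input left (inseparable). If every existing state is out, open a new one.
a: 0a undefined. 0a->0: ok.
b: 0b undefined. 0b->0: no, b/aa meet in 0. Open state 1: 0b->1.
ba: 1a undefined. 1a->0: ok.
bb: 1b undefined. 1b->0: ok.
All examples now run through 2 states with every (state, symbol) defined. Accept strings end in {1}, Reject strings end in {0}; accept={1}.

states=2 start=0 accept={1} delta: 0a->0 0b->1 1a->0 1b->0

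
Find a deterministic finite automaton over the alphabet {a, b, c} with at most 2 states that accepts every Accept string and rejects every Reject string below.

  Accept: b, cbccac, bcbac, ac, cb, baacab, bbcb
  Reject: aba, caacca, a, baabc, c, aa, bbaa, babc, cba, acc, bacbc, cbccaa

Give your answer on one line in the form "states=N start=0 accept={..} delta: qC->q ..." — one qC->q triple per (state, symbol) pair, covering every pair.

states=2 start=0 accept={0} delta: 0a->1 0b->0 0c->1 1a->1 1b->0 1c->0

State merging on the prefix tree: take the shortest (then alphabetical) example prefix whose next move is undefined and point that move at state 0, else 1, else 2, ...; a target is out if some Accept/Reject pair would then sit in one state with the same input left (inseparable). If every existing state is out, open a new one.
a: 0a undefined. 0a->0: no, ac/c meet in 0 with "c" left. Open state 1: 0a->1.
b: 0b undefined. 0b->0: ok.
c: 0c undefined. 0c->0: no, b/c meet in 0. 0c->1: ok.
aa: 1a undefined. 1a->0: no, b/aa meet in 0. 1a->1: ok.
ab: 1b undefined. 1b->0: ok.
ac: 1c undefined. 1c->0: ok.
All examples now run through 2 states with every (state, symbol) defined. Accept strings end in {0}, Reject strings end in {1}; accept={0}.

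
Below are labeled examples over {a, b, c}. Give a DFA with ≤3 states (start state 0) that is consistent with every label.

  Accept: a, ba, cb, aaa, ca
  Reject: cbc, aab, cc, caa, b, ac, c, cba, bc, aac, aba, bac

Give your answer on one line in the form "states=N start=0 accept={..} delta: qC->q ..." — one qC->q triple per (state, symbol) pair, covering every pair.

Fold the examples into a partial DFA from state 0: repeatedly fix the first undefined (state, symbol) met by the shortest-then-alphabetical prefix, trying targets in increasing order and rejecting any under which an Accept and a Reject string meet in one state with the same remainder; add a state when all current targets are rejected. Accepting states are where Accept strings end.
a: 0a undefined. 0a->0: no, ba/aba meet in 0 with "ba" left. Open state 1: 0a->1.
b: 0b undefined. 0b->0: ok.
c: 0c undefined. 0c->0: no, a/cba meet in 1. 0c->1: no, a/c meet in 1. Open state 2: 0c->2.
aa: 1a undefined. 1a->0: ok.
ab: 1b undefined. 1b->0: no, a/aba meet in 1. 1b->1: ok.
ac: 1c undefined. 1c->0: ok.
ca: 2a undefined. 2a->0: no, a/caa meet in 1. 2a->1: ok.
cb: 2b undefined. 2b->0: no, a/cba meet in 1. 2b->1: ok.
cc: 2c undefined. 2c->0: ok.
All examples now run through 3 states with every (state, symbol) defined. Accept strings end in {1}, Reject strings end in {0,2}; accept={1}.

states=3 start=0 accept={1} delta: 0a->1 0b->0 0c->2 1a->0 1b->1 1c->0 2a->1 2b->1 2c->0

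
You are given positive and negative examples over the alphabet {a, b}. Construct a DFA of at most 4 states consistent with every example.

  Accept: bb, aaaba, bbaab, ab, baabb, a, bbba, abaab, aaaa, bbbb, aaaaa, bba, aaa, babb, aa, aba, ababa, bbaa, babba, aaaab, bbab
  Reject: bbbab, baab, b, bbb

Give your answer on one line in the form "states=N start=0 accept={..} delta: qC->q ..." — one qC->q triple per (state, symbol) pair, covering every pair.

Fold the examples into a partial DFA from state 0: repeatedly fix the first undefined (state, symbol) met by the shortest-then-alphabetical prefix, trying targets in increasing order and rejecting any under which an Accept and a Reject string meet in one state with the same remainder; add a state when all current targets are rejected. Accepting states are where Accept strings end.
a: 0a undefined. 0a->0: no, ab/b meet in 0 with "b" left. Open state 1: 0a->1.
b: 0b undefined. 0b->0: no, bb/b meet in 0. 0b->1: no, a/b meet in 1. Open state 2: 0b->2.
aa: 1a undefined. 1a->0: no, aaaab/b meet in 2. 1a->1: ok.
ab: 1b undefined. 1b->0: ok.
ba: 2a undefined. 2a->0: no, ab/baab meet in 0. 2a->1: no, ab/baab meet in 0. 2a->2: no, bb/baab meet in 2 with "b" left. Open state 3: 2a->3.
bb: 2b undefined. 2b->0: ok.
baa: 3a undefined. 3a->0: ok.
bab: 3b undefined. 3b->0: no, bb/bbbab meet in 0. 3b->1: no, aaaba/bbbab meet in 1. 3b->2: ok.
All examples now run through 4 states with every (state, symbol) defined. Accept strings end in {0,1,3}, Reject strings end in {2}; accept={0,1,3}.

states=4 start=0 accept={0,1,3} delta: 0a->1 0b->2 1a->1 1b->0 2a->3 2b->0 3a->0 3b->2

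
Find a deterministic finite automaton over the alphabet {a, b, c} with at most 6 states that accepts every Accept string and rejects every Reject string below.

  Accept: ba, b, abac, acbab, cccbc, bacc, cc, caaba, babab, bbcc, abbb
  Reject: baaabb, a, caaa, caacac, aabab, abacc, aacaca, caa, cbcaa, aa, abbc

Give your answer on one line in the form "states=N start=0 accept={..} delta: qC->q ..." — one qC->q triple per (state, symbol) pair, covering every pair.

states=6 start=0 accept={0,2,3,4} delta: 0a->1 0b->2 0c->0 1a->1 1b->3 1c->2 2a->3 2b->0 2c->0 3a->4 3b->5 3c->1 4a->1 4b->1 4c->3 5a->0 5b->0 5c->1

Fold the examples into a partial DFA from state 0: repeatedly fix the first undefined (state, symbol) met by the shortest-then-alphabetical prefix, trying targets in increasing order and rejecting any under which an Accept and a Reject string meet in one state with the same remainder; add a state when all current targets are rejected. Accepting states are where Accept strings end.
a: 0a undefined. 0a->0: no, bacc/abacc meet in 0 with "bacc" left. Open state 1: 0a->1.
b: 0b undefined. 0b->0: no, ba/a meet in 1. 0b->1: no, ba/aa meet in 1 with "a" left. Open state 2: 0b->2.
c: 0c undefined. 0c->0: ok.
aa: 1a undefined. 1a->0: no, cc/caa meet in 0. 1a->1: ok.
ab: 1b undefined. 1b->0: no, cccbc/abbc meet in 2 with "c" left. 1b->1: no, abac/abbc meet in 1 with "c" left. 1b->2: no, bacc/abacc meet in 2 with "acc" left. Open state 3: 1b->3.
ac: 1c undefined. 1c->0: no, cc/caacac meet in 0. 1c->1: no, acbab/aabab meet in 3 with "ab" left. 1c->2: ok.
ba: 2a undefined. 2a->0: no, ba/caacac meet in 0. 2a->1: no, ba/a meet in 1. 2a->2: no, cccbc/caacac meet in 2 with "c" left. 2a->3: ok.
bb: 2b undefined. 2b->0: ok.
aba: 3a undefined. 3a->0: no, b/aabab meet in 2. 3a->1: no, ba/aabab meet in 3. 3a->2: no, cc/aabab meet in 0. 3a->3: no, abac/caacac meet in 3 with "c" left. Open state 4: 3a->4.
abb: 3b undefined. 3b->0: no, cc/abbc meet in 0. 3b->1: no, b/abbc meet in 2. 3b->2: no, cccbc/abbc meet in 2 with "c" left. 3b->3: no, babab/aabab meet in 4 with "b" left. 3b->4: no, abac/abbc meet in 4 with "c" left. Open state 5: 3b->5.
bac: 3c undefined. 3c->0: no, bacc/caacac meet in 0. 3c->1: ok.
cbc: 2c undefined. 2c->0: ok.
abac: 4c undefined. 4c->0: no, abac/abacc meet in 0. 4c->1: no, b/abacc meet in 2. 4c->2: no, cccbc/abacc meet in 0. 4c->3: ok.
abbb: 5b undefined. 5b->0: ok.
abbc: 5c undefined. 5c->0: no, cccbc/abbc meet in 0. 5c->1: ok.
baaa: 4a undefined. 4a->0: no, cccbc/baaabb meet in 0. 4a->1: ok.
baba: 5a undefined. 5a->0: ok.
aabab: 4b undefined. 4b->0: no, cccbc/aabab meet in 0. 4b->1: ok.
All examples now run through 6 states with every (state, symbol) defined. Accept strings end in {0,2,3,4}, Reject strings end in {1,5}; accept={0,2,3,4}.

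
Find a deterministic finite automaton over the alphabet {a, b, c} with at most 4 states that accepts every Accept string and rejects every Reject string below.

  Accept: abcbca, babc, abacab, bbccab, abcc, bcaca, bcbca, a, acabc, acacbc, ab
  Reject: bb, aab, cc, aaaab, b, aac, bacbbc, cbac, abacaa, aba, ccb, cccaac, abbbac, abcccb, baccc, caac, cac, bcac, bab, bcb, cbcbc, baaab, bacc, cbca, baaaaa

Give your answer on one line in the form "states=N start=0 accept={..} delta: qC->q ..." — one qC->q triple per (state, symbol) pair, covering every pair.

states=4 start=0 accept={1,3} delta: 0a->1 0b->2 0c->0 1a->0 1b->1 1c->2 2a->0 2b->0 2c->3 3a->0 3b->0 3c->0

Fold the examples into a partial DFA from state 0: repeatedly fix the first undefined (state, symbol) met by the shortest-then-alphabetical prefix, trying targets in increasing order and rejecting any under which an Accept and a Reject string meet in one state with the same remainder; add a state when all current targets are rejected. Accepting states are where Accept strings end.
a: 0a undefined. 0a->0: no, ab/aab meet in 0 with "b" left. Open state 1: 0a->1.
b: 0b undefined. 0b->0: no, bcbca/cbca meet in 0 with "cbca" left. 0b->1: no, a/b meet in 1. Open state 2: 0b->2.
c: 0c undefined. 0c->0: ok.
aa: 1a undefined. 1a->0: ok.
ab: 1b undefined. 1b->0: no, abcbca/cbca meet in 2 with "ca" left. 1b->1: ok.
ac: 1c undefined. 1c->0: no, abcbca/cbca meet in 2 with "ca" left. 1c->1: no, abcbca/cc meet in 0. 1c->2: ok.
ba: 2a undefined. 2a->0: ok.
bb: 2b undefined. 2b->0: ok.
bc: 2c undefined. 2c->0: no, abcbca/cbca meet in 1. 2c->1: no, abcbca/bcb meet in 1. 2c->2: no, babc/aab meet in 2. Open state 3: 2c->3.
bca: 3a undefined. 3a->0: ok.
bcb: 3b undefined. 3b->0: ok.
abccc: 3c undefined. 3c->0: ok.
All examples now run through 4 states with every (state, symbol) defined. Accept strings end in {1,3}, Reject strings end in {0,2}; accept={1,3}.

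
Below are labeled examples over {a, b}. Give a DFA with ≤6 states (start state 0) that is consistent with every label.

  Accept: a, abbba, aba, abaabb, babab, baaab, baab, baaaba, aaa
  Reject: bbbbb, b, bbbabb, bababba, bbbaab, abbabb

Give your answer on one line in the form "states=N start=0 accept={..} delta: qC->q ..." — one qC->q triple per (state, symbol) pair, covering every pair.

states=6 start=0 accept={0,2,3,4} delta: 0a->0 0b->1 1a->2 1b->3 2a->1 2b->3 3a->3 3b->4 4a->4 4b->5 5a->1 5b->1

Grow the machine one transition at a time. Run the examples from 0; the earliest place one falls off (shortest prefix, ties alphabetical) gets sent to the lowest-numbered state that keeps every Accept/Reject pair distinguishable — a pair clashes when both reach the same state with identical unread suffix — and to a fresh state only if none does.
a: 0a undefined. 0a->0: ok.
b: 0b undefined. 0b->0: no, a/bbbbb meet in 0. Open state 1: 0b->1.
ba: 1a undefined. 1a->0: no, babab/b meet in 1. 1a->1: no, aba/b meet in 1. Open state 2: 1a->2.
bb: 1b undefined. 1b->0: no, a/abbabb meet in 0. 1b->1: no, baab/bbbaab meet in 2 with "ab" left. 1b->2: no, abaabb/abbabb meet in 2 with "abb" left. Open state 3: 1b->3.
baa: 2a undefined. 2a->0: no, baaab/b meet in 1. 2a->1: ok.
bab: 2b undefined. 2b->0: no, babab/b meet in 1. 2b->1: no, babab/b meet in 1. 2b->2: no, abbba/bababba meet in 3 with "ba" left. 2b->3: ok.
bbb: 3b undefined. 3b->0: no, baaab/bbbbb meet in 3. 3b->1: no, abaabb/bbbbb meet in 1. 3b->2: no, abbba/b meet in 1. 3b->3: no, abaabb/bbbbb meet in 3. Open state 4: 3b->4.
abba: 3a undefined. 3a->0: no, a/bababba meet in 0. 3a->1: no, abbba/bababba meet in 4 with "a" left. 3a->2: no, abbba/bababba meet in 4 with "a" left. 3a->3: ok.
bbba: 4a undefined. 4a->0: no, baaab/bbbabb meet in 3. 4a->1: no, abbba/b meet in 1. 4a->2: no, abaabb/bbbabb meet in 4. 4a->3: no, abaabb/bbbaab meet in 4. 4a->4: ok.
bbbb: 4b undefined. 4b->0: no, a/bababba meet in 0. 4b->1: no, aba/bababba meet in 2. 4b->2: no, aba/bbbaab meet in 2. 4b->3: no, abbba/bbbbb meet in 4. 4b->4: no, abbba/bbbbb meet in 4. Open state 5: 4b->5.
bbbbb: 5b undefined. 5b->0: no, a/bbbbb meet in 0. 5b->1: ok.
bababba: 5a undefined. 5a->0: no, a/bababba meet in 0. 5a->1: ok.
All examples now run through 6 states with every (state, symbol) defined. Accept strings end in {0,2,3,4}, Reject strings end in {1,5}; accept={0,2,3,4}.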